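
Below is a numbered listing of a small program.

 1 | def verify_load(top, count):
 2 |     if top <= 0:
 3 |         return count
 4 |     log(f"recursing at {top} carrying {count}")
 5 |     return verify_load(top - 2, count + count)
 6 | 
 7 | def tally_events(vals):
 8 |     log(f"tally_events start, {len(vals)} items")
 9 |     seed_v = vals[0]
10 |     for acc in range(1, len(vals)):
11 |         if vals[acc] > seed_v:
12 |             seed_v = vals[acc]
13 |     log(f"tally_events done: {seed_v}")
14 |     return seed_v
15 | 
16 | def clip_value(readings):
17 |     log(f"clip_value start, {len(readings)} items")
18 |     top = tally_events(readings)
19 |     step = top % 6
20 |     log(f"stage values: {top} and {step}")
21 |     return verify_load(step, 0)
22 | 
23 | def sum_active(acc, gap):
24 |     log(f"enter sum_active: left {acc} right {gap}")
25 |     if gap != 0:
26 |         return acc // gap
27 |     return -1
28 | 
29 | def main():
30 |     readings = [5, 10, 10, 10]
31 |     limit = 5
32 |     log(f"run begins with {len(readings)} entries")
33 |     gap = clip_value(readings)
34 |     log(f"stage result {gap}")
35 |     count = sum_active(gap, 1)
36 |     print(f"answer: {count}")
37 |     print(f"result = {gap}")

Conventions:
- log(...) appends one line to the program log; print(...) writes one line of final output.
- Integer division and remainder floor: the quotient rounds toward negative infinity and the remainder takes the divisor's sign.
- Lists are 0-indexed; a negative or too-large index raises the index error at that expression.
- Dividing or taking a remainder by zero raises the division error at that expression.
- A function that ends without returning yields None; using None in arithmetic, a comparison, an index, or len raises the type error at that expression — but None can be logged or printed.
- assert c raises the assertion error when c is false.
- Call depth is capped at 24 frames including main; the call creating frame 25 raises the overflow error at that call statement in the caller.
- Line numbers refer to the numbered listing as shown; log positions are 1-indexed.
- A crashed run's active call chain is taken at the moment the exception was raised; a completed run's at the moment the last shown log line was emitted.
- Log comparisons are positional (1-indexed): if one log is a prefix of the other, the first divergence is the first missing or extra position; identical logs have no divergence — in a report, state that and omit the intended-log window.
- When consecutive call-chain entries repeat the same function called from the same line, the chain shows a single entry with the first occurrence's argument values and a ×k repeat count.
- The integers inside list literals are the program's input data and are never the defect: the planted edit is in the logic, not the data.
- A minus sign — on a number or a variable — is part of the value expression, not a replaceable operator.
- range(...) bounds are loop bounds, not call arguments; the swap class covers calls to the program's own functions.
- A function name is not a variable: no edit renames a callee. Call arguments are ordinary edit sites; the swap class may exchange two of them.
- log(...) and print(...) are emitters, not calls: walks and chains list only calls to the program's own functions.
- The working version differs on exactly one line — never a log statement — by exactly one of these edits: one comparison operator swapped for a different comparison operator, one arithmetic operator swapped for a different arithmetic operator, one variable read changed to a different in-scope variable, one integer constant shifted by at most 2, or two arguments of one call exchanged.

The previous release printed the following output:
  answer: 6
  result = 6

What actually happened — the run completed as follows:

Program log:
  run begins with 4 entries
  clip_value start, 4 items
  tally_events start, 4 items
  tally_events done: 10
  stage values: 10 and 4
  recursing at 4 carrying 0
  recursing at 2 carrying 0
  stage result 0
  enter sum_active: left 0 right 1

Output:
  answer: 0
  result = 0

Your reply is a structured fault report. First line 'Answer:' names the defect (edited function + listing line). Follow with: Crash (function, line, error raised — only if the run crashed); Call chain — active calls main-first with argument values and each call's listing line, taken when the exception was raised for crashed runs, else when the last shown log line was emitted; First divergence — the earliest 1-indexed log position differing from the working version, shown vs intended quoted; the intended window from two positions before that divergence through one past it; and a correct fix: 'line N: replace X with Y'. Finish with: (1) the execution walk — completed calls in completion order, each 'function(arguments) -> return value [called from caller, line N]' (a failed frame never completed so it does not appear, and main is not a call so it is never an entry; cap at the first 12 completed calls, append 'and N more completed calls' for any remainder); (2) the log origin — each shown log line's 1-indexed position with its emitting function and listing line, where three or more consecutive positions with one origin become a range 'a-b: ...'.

Answer: the defect is in verify_load at line 5.
The tell: Everything matches until log position 7, which reads 'recursing at 2 carrying 0' in place of 'recursing at 2 carrying 4'.
Call chain: main -> sum_active(0, 1) (called at line 35).
First divergence: position 7 — shown 'recursing at 2 carrying 0', intended 'recursing at 2 carrying 4'.
Intended log window:
  5: stage values: 10 and 4
  6: recursing at 4 carrying 0
  7: recursing at 2 carrying 4
  8: stage result 6
Execution walk:
  tally_events([5, 10, 10, 10]) -> 10  [called from clip_value, line 18]
  verify_load(0, 0) -> 0  [called from verify_load, line 5]
  verify_load(2, 0) -> 0  [called from verify_load, line 5]
  verify_load(4, 0) -> 0  [called from clip_value, line 21]
  clip_value([5, 10, 10, 10]) -> 0  [called from main, line 33]
  sum_active(0, 1) -> 0  [called from main, line 35]
Log origin:
  1 — main, line 32
  2 — clip_value, line 17
  3 — tally_events, line 8
  4 — tally_events, line 13
  5 — clip_value, line 20
  6 — verify_load, line 4
  7 — verify_load, line 4
  8 — main, line 34
  9 — sum_active, line 24
A correct fix: line 5: replace `count + count` with `count + top`.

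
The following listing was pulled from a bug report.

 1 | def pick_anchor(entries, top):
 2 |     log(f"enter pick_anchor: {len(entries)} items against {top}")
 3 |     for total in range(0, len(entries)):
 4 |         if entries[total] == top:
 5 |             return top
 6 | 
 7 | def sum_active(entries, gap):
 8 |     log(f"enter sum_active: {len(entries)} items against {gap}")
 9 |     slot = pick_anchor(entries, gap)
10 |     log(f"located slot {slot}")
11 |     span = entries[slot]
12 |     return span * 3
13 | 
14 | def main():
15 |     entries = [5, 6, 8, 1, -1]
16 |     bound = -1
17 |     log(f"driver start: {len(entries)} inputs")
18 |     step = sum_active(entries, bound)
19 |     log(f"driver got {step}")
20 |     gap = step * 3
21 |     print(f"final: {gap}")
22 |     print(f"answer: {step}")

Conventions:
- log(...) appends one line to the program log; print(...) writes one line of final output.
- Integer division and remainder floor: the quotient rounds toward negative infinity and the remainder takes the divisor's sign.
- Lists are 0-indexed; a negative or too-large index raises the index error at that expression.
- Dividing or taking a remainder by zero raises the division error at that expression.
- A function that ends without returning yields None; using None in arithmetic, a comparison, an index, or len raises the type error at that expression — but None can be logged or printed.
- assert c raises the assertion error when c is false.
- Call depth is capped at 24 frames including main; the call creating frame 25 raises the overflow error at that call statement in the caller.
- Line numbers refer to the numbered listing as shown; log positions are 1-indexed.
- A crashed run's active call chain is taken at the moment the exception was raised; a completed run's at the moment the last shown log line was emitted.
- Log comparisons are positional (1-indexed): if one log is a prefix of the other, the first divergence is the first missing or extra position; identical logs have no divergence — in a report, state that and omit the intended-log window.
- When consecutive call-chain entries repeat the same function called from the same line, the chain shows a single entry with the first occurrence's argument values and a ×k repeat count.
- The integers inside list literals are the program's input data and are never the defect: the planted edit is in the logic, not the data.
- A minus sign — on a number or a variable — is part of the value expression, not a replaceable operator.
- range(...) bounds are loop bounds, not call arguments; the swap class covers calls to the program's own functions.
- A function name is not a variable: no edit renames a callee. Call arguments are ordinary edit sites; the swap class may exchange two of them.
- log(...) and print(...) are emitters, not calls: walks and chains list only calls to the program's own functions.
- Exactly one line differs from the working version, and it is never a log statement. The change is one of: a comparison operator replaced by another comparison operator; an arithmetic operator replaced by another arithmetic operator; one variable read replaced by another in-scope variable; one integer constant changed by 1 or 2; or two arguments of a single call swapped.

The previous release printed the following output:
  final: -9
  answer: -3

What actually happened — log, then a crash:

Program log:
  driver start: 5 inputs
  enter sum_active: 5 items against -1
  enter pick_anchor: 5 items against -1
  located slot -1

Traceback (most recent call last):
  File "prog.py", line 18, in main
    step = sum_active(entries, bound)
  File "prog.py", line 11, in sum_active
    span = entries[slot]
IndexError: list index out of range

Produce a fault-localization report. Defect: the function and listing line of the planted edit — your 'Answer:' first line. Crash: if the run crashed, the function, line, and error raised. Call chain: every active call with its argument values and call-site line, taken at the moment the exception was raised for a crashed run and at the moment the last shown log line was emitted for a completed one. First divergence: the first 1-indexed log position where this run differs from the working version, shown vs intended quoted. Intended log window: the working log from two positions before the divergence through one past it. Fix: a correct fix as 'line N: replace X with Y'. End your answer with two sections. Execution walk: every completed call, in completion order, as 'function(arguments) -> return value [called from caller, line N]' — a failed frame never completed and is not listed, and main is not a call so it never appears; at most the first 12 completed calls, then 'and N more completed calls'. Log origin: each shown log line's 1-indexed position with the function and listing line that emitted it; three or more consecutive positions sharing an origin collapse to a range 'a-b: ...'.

Answer: the defect is in pick_anchor at line 5.
Key fact: At log position 4 the runs split — shown 'located slot -1', but the working version logs 'located slot 4'.
Crash: sum_active, line 11, IndexError.
Call chain: main -> sum_active([5, 6, 8, 1, -1], -1) (called at line 18).
First divergence: position 4 — the shown line 'located slot -1' should read 'located slot 4'.
Intended log window:
  2: enter sum_active: 5 items against -1
  3: enter pick_anchor: 5 items against -1
  4: located slot 4
  5: driver got -3
Execution walk:
  pick_anchor([5, 6, 8, 1, -1], -1) -> -1  [called from sum_active, line 9]
Log line origins:
  1 — main, line 17
  2 — sum_active, line 8
  3 — pick_anchor, line 2
  4 — sum_active, line 10
A correct fix: line 5: replace `top` with `total`.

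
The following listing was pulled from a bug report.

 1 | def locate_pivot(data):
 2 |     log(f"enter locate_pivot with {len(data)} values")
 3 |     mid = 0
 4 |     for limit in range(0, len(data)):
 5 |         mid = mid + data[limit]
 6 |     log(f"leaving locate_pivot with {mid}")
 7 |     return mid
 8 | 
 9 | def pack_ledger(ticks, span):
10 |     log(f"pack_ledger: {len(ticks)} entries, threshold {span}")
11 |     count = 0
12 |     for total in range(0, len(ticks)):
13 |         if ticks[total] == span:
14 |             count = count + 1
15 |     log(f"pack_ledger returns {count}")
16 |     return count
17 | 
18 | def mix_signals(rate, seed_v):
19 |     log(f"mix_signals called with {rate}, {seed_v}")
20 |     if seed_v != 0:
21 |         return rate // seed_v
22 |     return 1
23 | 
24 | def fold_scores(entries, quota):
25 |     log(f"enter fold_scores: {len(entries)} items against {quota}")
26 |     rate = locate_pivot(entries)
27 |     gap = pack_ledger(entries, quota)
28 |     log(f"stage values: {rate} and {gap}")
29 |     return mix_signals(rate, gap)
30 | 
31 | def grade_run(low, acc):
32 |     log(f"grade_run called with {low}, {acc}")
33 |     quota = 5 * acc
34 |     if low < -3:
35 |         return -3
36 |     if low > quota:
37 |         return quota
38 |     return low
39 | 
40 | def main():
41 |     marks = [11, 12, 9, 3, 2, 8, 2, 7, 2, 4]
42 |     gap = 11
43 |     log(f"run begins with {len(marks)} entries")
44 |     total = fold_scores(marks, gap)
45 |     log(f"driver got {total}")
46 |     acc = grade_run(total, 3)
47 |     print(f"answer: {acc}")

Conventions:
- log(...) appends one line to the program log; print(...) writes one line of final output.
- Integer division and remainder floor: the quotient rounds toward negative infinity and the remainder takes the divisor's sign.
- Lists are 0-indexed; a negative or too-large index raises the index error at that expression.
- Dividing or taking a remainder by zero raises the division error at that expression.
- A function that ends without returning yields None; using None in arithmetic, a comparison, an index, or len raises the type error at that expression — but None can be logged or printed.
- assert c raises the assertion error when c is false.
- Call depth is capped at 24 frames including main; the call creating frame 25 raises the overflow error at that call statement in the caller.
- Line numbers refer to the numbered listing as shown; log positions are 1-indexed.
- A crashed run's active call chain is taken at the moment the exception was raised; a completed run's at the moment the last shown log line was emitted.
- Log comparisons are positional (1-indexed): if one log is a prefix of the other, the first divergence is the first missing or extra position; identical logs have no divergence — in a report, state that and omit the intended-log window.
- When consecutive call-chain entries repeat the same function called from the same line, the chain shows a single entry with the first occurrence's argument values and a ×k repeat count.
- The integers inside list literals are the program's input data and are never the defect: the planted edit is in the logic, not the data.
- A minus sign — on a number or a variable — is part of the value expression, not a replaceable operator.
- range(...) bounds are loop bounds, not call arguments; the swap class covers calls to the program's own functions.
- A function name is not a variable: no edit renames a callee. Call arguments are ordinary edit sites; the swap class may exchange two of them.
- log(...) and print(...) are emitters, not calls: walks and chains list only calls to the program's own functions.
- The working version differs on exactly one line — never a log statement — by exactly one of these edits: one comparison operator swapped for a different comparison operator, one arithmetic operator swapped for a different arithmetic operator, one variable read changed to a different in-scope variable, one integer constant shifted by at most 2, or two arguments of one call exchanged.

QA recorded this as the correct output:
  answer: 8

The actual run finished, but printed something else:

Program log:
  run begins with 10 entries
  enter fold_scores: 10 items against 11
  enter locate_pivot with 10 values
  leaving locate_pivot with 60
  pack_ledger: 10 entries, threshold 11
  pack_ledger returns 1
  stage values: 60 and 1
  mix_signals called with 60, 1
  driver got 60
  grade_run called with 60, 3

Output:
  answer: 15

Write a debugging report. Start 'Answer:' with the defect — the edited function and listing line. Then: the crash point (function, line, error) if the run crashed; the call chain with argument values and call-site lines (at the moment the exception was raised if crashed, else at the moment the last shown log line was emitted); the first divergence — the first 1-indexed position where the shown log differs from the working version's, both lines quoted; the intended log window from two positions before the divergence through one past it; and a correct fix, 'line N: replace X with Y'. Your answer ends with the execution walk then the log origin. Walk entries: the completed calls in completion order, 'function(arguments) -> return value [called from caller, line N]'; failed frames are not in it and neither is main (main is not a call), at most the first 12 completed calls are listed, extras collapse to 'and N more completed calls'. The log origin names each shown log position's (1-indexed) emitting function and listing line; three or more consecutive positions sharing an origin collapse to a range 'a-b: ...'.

Answer: the defect is in grade_run at line 33.
Core observation: Log streams are identical — the defect surfaces only in the printed output.
Call chain: main -> grade_run(60, 3) (called at line 46).
First divergence: there is none — every log position agrees.
Execution walk:
  locate_pivot([11, 12, 9, 3, 2, 8, 2, 7, 2, 4]) -> 60  [called from fold_scores, line 26]
  pack_ledger([11, 12, 9, 3, 2, 8, 2, 7, 2, 4], 11) -> 1  [called from fold_scores, line 27]
  mix_signals(60, 1) -> 60  [called from fold_scores, line 29]
  fold_scores([11, 12, 9, 3, 2, 8, 2, 7, 2, 4], 11) -> 60  [called from main, line 44]
  grade_run(60, 3) -> 15  [called from main, line 46]
Log line origins:
  1 — main, line 43
  2 — fold_scores, line 25
  3 — locate_pivot, line 2
  4 — locate_pivot, line 6
  5 — pack_ledger, line 10
  6 — pack_ledger, line 15
  7 — fold_scores, line 28
  8 — mix_signals, line 19
  9 — main, line 45
  10 — grade_run, line 32
A correct fix: line 33: replace `*` with `+`.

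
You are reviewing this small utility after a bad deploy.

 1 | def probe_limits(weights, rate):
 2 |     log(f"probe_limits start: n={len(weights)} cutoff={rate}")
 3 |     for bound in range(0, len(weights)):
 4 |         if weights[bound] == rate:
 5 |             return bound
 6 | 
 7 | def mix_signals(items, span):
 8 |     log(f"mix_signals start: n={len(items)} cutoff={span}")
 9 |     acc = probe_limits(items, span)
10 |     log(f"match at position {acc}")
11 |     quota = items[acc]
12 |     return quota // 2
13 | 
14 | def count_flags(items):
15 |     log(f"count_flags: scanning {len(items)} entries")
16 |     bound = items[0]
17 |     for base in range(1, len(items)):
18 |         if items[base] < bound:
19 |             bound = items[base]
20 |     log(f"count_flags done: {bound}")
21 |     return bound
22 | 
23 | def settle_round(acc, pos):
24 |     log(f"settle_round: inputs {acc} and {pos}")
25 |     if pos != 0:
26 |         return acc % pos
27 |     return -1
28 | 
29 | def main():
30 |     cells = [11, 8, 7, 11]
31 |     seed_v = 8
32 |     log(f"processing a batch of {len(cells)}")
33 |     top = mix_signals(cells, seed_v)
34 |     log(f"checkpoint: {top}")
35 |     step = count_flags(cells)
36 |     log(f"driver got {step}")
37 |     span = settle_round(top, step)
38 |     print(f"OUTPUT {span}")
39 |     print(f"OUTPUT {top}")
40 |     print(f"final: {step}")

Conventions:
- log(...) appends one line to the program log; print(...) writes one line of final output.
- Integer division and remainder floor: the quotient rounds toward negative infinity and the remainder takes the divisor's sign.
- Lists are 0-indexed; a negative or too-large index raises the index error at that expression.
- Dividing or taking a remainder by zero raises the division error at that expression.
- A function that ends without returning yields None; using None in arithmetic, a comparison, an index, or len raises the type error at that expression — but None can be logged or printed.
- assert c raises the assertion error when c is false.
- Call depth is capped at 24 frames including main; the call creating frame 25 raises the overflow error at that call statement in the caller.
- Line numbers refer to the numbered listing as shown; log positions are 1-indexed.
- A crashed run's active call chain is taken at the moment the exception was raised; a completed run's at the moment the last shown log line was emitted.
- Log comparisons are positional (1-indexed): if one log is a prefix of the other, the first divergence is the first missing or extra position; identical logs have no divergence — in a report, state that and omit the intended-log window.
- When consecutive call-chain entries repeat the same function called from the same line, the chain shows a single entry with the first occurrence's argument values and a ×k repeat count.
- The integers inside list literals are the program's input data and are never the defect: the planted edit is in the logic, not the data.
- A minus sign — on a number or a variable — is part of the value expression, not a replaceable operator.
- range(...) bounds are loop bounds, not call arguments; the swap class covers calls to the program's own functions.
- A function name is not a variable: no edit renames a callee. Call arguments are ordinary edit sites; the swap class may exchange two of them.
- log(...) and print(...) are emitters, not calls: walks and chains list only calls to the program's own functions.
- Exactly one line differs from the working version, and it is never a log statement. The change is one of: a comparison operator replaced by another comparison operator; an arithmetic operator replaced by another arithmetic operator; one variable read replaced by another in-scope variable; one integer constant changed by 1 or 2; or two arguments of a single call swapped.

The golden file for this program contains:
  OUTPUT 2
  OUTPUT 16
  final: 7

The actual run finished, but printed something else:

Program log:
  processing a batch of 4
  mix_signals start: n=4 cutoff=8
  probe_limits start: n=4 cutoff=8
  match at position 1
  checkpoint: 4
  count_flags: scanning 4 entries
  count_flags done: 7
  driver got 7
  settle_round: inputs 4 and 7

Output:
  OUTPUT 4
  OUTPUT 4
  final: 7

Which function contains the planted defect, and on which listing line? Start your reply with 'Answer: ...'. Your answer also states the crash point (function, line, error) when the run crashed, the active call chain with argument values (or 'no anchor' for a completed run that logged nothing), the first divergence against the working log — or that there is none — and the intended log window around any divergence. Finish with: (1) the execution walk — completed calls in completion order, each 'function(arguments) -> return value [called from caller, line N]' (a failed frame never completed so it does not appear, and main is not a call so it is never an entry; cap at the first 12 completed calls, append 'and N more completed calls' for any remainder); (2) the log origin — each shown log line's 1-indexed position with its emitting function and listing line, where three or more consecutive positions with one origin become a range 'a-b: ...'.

Answer: the defect is in mix_signals at line 12.
Core observation: At log position 5 the runs split — shown 'checkpoint: 4', but the working version logs 'checkpoint: 16'.
Call chain: main -> settle_round(4, 7) (called at line 37).
First divergence: position 5; shown 'checkpoint: 4' vs intended 'checkpoint: 16'.
Intended log window:
  3: probe_limits start: n=4 cutoff=8
  4: match at position 1
  5: checkpoint: 16
  6: count_flags: scanning 4 entries
Execution walk:
  probe_limits([11, 8, 7, 11], 8) -> 1  [called from mix_signals, line 9]
  mix_signals([11, 8, 7, 11], 8) -> 4  [called from main, line 33]
  count_flags([11, 8, 7, 11]) -> 7  [called from main, line 35]
  settle_round(4, 7) -> 4  [called from main, line 37]
Log origins:
  1 — main, line 32
  2 — mix_signals, line 8
  3 — probe_limits, line 2
  4 — mix_signals, line 10
  5 — main, line 34
  6 — count_flags, line 15
  7 — count_flags, line 20
  8 — main, line 36
  9 — settle_round, line 24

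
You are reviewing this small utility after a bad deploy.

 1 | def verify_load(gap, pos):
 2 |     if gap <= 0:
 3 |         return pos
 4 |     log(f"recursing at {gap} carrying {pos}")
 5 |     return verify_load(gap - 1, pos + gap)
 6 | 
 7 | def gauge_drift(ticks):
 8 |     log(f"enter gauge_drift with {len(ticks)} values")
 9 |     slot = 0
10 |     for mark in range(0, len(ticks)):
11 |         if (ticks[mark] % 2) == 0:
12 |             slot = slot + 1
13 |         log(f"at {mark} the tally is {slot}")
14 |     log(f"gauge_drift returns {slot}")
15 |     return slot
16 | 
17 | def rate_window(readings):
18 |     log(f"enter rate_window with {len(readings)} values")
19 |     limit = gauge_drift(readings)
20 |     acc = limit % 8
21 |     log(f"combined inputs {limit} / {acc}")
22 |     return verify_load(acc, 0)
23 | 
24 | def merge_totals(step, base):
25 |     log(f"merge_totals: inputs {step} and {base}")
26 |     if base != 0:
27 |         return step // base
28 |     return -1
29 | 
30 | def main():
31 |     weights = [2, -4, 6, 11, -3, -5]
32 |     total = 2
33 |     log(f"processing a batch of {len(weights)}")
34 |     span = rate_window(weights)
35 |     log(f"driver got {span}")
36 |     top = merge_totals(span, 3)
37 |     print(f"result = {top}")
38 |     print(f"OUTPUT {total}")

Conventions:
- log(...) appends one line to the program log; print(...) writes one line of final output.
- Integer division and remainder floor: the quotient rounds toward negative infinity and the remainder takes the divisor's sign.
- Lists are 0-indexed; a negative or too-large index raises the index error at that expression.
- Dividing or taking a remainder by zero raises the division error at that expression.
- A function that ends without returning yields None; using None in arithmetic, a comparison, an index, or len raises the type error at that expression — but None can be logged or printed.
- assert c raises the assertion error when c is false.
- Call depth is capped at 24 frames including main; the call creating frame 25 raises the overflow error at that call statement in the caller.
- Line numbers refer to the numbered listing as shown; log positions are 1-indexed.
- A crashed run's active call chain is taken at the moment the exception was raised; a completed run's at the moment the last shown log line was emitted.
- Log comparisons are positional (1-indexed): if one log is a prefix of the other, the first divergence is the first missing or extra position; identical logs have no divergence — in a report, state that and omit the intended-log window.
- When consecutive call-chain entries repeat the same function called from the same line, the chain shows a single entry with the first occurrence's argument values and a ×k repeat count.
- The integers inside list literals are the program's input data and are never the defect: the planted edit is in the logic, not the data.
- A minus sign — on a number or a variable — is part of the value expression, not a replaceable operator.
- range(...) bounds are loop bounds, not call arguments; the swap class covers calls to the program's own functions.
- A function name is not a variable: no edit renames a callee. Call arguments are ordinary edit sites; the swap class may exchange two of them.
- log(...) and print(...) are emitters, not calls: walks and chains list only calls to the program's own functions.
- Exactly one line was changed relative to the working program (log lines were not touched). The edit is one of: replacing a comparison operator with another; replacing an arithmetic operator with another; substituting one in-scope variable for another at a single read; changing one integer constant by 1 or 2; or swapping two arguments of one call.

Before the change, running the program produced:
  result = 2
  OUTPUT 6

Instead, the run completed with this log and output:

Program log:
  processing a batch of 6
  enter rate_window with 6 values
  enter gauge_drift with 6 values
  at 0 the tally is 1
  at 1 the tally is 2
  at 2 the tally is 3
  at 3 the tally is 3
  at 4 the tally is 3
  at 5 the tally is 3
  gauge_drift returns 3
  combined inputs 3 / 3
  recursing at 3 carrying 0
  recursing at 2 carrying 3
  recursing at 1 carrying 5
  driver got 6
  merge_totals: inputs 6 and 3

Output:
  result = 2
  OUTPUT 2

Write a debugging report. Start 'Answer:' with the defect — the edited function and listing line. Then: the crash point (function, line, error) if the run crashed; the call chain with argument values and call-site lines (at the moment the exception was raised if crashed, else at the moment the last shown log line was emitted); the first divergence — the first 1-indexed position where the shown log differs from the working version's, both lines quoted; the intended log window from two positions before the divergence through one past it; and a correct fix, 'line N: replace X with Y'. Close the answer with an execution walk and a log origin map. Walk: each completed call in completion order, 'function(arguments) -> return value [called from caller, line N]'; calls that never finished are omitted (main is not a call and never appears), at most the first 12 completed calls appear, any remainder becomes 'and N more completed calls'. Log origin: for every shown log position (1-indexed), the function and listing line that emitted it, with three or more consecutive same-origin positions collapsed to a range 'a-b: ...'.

Answer: the defect is in main at line 38.
Key observation: The logs agree in full; only the final output differs.
Call chain: main -> merge_totals(6, 3) (called at line 36).
First divergence: none (the log streams are identical).
Execution walk:
  gauge_drift([2, -4, 6, 11, -3, -5]) -> 3  [called from rate_window, line 19]
  verify_load(0, 6) -> 6  [called from verify_load, line 5]
  verify_load(1, 5) -> 6  [called from verify_load, line 5]
  verify_load(2, 3) -> 6  [called from verify_load, line 5]
  verify_load(3, 0) -> 6  [called from rate_window, line 22]
  rate_window([2, -4, 6, 11, -3, -5]) -> 6  [called from main, line 34]
  merge_totals(6, 3) -> 2  [called from main, line 36]
Origin of each log line:
  1: emitted by main (line 33)
  2: emitted by rate_window (line 18)
  3: emitted by gauge_drift (line 8)
  4-9: emitted by gauge_drift (line 13)
  10: emitted by gauge_drift (line 14)
  11: emitted by rate_window (line 21)
  12-14: emitted by verify_load (line 4)
  15: emitted by main (line 35)
  16: emitted by merge_totals (line 25)
A correct fix: line 38: replace `total` with `span`.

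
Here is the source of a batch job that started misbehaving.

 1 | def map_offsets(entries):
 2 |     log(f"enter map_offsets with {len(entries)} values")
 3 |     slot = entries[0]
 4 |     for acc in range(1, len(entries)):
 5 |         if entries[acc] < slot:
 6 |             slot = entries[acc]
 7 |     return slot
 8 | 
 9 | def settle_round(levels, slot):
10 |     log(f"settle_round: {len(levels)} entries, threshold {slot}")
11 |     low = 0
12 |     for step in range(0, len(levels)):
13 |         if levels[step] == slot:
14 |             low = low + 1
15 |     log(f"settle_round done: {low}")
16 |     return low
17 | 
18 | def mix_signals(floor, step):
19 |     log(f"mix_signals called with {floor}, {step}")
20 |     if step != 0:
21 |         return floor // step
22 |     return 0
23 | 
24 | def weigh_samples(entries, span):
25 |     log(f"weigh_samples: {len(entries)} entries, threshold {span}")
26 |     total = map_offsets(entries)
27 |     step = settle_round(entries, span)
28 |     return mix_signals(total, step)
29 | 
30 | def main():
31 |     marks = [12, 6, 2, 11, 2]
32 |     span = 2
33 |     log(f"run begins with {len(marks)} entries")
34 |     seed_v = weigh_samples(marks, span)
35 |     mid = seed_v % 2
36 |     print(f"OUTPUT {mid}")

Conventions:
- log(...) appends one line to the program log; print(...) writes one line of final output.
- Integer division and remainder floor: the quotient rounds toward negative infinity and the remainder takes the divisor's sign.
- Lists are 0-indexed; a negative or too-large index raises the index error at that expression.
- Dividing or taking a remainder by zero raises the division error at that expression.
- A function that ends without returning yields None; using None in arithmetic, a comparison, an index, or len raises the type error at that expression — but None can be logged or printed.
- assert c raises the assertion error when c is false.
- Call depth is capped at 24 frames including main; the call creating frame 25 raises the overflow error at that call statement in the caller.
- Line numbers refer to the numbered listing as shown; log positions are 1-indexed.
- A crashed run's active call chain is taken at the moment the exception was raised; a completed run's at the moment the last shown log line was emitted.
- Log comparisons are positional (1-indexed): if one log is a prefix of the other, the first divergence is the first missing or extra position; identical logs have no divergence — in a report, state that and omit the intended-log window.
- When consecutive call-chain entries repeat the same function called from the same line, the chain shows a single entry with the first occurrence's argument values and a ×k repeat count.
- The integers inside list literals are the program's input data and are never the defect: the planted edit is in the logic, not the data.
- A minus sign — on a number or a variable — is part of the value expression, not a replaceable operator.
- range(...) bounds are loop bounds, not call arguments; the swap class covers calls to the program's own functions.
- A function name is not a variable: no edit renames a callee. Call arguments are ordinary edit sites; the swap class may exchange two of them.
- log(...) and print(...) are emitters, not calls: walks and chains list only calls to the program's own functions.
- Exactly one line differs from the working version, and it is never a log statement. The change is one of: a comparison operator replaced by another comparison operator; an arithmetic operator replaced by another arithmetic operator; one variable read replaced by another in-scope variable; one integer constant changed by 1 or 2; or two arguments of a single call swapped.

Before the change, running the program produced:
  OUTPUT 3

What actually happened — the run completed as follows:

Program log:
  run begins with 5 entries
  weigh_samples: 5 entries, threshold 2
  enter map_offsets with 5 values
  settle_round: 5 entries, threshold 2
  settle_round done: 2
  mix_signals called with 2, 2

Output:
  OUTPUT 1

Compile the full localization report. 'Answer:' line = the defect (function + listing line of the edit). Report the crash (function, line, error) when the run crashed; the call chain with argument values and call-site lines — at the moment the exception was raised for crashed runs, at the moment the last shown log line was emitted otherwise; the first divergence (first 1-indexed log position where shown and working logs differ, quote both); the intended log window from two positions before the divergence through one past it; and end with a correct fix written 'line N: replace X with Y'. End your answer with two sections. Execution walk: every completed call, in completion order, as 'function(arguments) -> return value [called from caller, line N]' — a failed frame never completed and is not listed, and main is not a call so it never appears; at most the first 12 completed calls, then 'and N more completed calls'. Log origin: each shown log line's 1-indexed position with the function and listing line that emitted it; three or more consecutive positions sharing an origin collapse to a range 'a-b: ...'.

Answer: the defect is in main at line 35.
Core observation: Nothing in the log betrays the bug — only the output does.
Call chain: main -> weigh_samples([12, 6, 2, 11, 2], 2) (called at line 34) -> mix_signals(2, 2) (called at line 28).
First divergence: none — the logs agree in full.
Execution walk:
  map_offsets([12, 6, 2, 11, 2]) -> 2  [called from weigh_samples, line 26]
  settle_round([12, 6, 2, 11, 2], 2) -> 2  [called from weigh_samples, line 27]
  mix_signals(2, 2) -> 1  [called from weigh_samples, line 28]
  weigh_samples([12, 6, 2, 11, 2], 2) -> 1  [called from main, line 34]
Log line origins:
  1: logged in main at line 33
  2: logged in weigh_samples at line 25
  3: logged in map_offsets at line 2
  4: logged in settle_round at line 10
  5: logged in settle_round at line 15
  6: logged in mix_signals at line 19
A correct fix: line 35: replace `%` with `+`.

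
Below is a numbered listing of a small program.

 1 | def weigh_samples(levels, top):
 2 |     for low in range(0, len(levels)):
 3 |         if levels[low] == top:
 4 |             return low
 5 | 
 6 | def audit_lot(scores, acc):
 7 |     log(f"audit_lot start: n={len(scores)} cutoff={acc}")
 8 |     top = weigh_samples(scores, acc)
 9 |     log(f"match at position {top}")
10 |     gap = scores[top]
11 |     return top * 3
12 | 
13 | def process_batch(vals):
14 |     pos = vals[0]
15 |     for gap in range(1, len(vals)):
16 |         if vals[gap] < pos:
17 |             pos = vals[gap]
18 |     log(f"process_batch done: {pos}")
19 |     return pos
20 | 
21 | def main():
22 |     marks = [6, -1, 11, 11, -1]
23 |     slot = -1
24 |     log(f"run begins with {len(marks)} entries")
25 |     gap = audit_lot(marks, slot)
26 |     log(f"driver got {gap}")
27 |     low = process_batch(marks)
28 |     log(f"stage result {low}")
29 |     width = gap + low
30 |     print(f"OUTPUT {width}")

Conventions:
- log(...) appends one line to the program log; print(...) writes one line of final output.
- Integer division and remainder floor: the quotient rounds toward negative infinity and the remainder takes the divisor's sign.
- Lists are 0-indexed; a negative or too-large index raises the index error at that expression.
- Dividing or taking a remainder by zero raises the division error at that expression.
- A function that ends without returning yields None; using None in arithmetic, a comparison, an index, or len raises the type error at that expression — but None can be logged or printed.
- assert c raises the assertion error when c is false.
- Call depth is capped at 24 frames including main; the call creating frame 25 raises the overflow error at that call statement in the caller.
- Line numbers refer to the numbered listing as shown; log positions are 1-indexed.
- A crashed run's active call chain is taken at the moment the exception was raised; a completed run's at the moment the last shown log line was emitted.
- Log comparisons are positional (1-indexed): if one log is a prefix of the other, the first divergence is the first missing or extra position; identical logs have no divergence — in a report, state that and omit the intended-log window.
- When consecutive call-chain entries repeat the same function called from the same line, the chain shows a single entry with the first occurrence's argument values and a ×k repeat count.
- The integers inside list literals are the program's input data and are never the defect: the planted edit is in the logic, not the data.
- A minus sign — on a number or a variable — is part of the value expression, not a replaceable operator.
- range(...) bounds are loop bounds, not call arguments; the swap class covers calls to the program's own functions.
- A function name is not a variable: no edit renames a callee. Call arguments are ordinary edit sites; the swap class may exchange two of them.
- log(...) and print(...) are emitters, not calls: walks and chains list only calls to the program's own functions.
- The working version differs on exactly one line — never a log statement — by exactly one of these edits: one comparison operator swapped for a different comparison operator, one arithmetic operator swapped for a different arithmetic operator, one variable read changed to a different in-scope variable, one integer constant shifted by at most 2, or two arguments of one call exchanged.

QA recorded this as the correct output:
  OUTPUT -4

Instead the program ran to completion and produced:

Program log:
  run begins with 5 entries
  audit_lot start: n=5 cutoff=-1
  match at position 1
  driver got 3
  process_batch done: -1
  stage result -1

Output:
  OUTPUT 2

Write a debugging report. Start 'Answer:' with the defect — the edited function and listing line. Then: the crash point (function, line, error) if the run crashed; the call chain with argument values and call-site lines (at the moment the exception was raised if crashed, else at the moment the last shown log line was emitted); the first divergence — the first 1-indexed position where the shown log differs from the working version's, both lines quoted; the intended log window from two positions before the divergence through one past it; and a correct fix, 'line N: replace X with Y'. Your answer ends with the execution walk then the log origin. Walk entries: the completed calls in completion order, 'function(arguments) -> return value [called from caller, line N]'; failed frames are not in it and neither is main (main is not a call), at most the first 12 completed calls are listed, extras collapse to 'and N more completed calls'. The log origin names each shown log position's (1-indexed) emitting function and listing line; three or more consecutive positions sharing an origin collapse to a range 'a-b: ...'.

Answer: the defect is in audit_lot at line 11.
Key fact: Log line 4 is where behavior first shows: 'driver got 3' appears instead of 'driver got -3'.
Call chain: main.
First divergence: position 4 — shown 'driver got 3', intended 'driver got -3'.
Intended log window:
  2: audit_lot start: n=5 cutoff=-1
  3: match at position 1
  4: driver got -3
  5: process_batch done: -1
Execution walk:
  weigh_samples([6, -1, 11, 11, -1], -1) -> 1  [called from audit_lot, line 8]
  audit_lot([6, -1, 11, 11, -1], -1) -> 3  [called from main, line 25]
  process_batch([6, -1, 11, 11, -1]) -> -1  [called from main, line 27]
Log origin:
  1: from main, line 24
  2: from audit_lot, line 7
  3: from audit_lot, line 9
  4: from main, line 26
  5: from process_batch, line 18
  6: from main, line 28
A correct fix: line 11: replace `top` with `gap`.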